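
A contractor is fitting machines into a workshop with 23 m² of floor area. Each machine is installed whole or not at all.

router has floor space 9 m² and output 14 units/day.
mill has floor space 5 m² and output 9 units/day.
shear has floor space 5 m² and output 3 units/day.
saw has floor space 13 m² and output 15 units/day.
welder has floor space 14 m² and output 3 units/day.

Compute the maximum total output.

Allowing fractional choices, the relaxed optimum would be about 33.4, but machines are indivisible.
router + mill + shear: floor space 9 + 5 + 5 = 19 ≤ 23, output 14 + 9 + 3 = 26.
router + saw: floor space 9 + 13 = 22 ≤ 23, output 14 + 15 = 29.
mill + shear + saw: floor space 5 + 5 + 13 = 23 ≤ 23, output 9 + 3 + 15 = 27.
Best is router and saw with total output 29.

29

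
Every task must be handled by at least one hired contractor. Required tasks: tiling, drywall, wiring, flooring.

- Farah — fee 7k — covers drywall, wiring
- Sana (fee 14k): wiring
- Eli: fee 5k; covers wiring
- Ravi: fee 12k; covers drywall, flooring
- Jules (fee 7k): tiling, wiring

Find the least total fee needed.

Choose Ravi and Jules: together they cover tiling, drywall, wiring, flooring — every task.
Total fee: 12 + 7 = 19.

19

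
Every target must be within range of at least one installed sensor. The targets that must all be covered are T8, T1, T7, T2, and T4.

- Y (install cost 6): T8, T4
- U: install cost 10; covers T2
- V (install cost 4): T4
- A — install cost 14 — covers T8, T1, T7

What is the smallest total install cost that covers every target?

This is an integer covering problem.
The greedy cost-per-new-target heuristic would pick Y, A, and U for 30, but a cheaper cover exists.
Choose U, V, and A: together they cover T8, T1, T7, T2, T4 — every target.
Total install cost: 10 + 4 + 14 = 28.
No cover costs less than 28.

28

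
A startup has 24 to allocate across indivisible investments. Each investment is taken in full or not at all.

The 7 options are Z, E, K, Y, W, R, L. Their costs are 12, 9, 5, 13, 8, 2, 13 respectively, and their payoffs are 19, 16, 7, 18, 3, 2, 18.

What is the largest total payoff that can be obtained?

37

Z + E + R: cost 12 + 9 + 2 = 23 ≤ 24, payoff 19 + 16 + 2 = 37.
E + Y + R: cost 9 + 13 + 2 = 24 ≤ 24, payoff 16 + 18 + 2 = 36.
E + R + L: cost 9 + 2 + 13 = 24 ≤ 24, payoff 16 + 2 + 18 = 36.
Best is Z, E, and R with total payoff 37.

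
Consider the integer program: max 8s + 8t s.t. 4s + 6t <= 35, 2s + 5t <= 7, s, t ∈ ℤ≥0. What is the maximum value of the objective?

24

(s,t)=(3,0): 4·3+6·0=12≤35, 2·3+5·0=6≤7, objective 24.
(s,t)=(2,0): 4·2+6·0=8≤35, 2·2+5·0=4≤7, objective 16.
The best lattice point is (3,0), giving 24.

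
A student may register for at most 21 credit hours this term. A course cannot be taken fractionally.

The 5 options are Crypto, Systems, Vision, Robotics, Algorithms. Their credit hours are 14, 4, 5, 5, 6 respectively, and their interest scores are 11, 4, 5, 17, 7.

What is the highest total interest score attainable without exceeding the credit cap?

33

Take Systems, Vision, Robotics, and Algorithms: credit hours 4 + 5 + 5 + 6 = 20 ≤ 21, interest score 4 + 5 + 17 + 7 = 33.
No other feasible combination does better.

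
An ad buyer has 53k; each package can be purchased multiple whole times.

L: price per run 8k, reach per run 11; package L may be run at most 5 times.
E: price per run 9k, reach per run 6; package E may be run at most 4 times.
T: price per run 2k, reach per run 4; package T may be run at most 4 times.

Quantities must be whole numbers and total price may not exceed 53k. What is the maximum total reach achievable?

This is a bounded integer knapsack.
5×L, 1×E, and 2×T: price 53 ≤ 53, reach 5·11 + 1·6 + 2·4 = 69.
5×L and 4×T: price 48 ≤ 53, reach 5·11 + 4·4 = 71.
Best is 71.

71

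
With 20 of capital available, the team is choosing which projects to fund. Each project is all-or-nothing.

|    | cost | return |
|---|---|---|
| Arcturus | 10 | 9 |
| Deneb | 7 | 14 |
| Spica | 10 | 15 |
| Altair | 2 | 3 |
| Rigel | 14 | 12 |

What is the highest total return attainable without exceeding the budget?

Allowing fractional choices, the relaxed optimum would be about 32.9, but projects are indivisible.
Deneb + Spica: cost 7 + 10 = 17 ≤ 20, return 14 + 15 = 29.
Deneb + Spica + Altair: cost 7 + 10 + 2 = 19 ≤ 20, return 14 + 15 + 3 = 32.
Arcturus + Deneb + Altair: cost 10 + 7 + 2 = 19 ≤ 20, return 9 + 14 + 3 = 26.
Best is Deneb, Spica, and Altair with total return 32.

32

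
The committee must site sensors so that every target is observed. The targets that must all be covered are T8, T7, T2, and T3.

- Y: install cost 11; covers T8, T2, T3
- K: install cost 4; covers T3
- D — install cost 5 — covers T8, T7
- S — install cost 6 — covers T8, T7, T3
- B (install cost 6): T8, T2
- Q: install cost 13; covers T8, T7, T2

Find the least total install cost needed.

Choose S and B: together they cover T8, T7, T2, T3 — every target.
Total install cost: 6 + 6 = 12.

12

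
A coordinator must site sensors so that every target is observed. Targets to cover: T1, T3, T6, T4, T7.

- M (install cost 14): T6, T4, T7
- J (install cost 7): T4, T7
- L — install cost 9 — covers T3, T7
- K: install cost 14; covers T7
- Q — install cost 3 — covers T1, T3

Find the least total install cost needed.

Choose M and Q: together they cover T1, T3, T6, T4, T7 — every target.
Total install cost: 14 + 3 = 17.

17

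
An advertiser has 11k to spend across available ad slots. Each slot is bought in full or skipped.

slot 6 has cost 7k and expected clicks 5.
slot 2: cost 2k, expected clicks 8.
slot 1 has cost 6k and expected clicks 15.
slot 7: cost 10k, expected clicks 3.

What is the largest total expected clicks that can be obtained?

Treat it as a binary knapsack problem.
Take slot 2 and slot 1: cost 2 + 6 = 8 ≤ 11, expected clicks 8 + 15 = 23.
No other feasible combination does better.

23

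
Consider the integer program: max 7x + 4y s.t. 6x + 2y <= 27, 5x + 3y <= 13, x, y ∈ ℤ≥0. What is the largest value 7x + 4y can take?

18

Relaxing integrality, the LP optimum is 18.20 at (x,y) = (2.6, 0), which is not an integer point.
(x,y)=(2,1): 6·2+2·1=14≤27, 5·2+3·1=13≤13, objective 18.
(x,y)=(1,2): 6·1+2·2=10≤27, 5·1+3·2=11≤13, objective 15.
(x,y)=(2,0): 6·2+2·0=12≤27, 5·2+3·0=10≤13, objective 14.
No feasible integer point exceeds 18.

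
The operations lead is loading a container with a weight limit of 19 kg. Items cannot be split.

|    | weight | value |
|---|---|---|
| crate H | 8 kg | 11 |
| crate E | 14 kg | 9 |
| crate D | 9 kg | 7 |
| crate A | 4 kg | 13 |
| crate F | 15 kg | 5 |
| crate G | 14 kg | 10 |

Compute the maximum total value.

24

crate E + crate A: weight 14 + 4 = 18 ≤ 19, value 9 + 13 = 22.
crate H + crate A: weight 8 + 4 = 12 ≤ 19, value 11 + 13 = 24.
crate A + crate G: weight 4 + 14 = 18 ≤ 19, value 13 + 10 = 23.
Best is crate H and crate A with total value 24.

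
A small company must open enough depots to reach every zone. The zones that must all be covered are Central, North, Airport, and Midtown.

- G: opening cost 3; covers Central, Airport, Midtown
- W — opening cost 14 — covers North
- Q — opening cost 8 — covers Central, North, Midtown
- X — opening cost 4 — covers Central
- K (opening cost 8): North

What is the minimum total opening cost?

Choose G and Q: together they cover Central, North, Airport, Midtown — every zone.
Total opening cost: 3 + 8 = 11.
No cover costs less than 11.

11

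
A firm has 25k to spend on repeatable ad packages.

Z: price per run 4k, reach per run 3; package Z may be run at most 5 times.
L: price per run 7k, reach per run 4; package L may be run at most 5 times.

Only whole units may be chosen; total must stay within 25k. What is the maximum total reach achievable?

16

4×Z and 1×L: price 23 ≤ 25, reach 4·3 + 1·4 = 16.
1×Z and 3×L: price 25 ≤ 25, reach 1·3 + 3·4 = 15.
Best is 16.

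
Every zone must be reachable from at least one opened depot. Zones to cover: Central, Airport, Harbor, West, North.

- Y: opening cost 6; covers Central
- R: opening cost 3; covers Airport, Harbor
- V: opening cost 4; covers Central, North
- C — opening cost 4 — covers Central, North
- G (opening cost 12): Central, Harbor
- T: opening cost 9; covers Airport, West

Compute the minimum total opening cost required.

Choose R, V, and T: together they cover Central, Airport, Harbor, West, North — every zone.
Total opening cost: 3 + 4 + 9 = 16.
No cover costs less than 16.

16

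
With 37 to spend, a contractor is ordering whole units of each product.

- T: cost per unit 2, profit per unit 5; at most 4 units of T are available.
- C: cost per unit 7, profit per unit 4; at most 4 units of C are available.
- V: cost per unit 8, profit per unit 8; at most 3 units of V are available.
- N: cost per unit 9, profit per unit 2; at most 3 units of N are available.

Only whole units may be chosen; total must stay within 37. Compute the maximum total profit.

Take 4×T and 3×V: cost 32 ≤ 37, profit 4·5 + 3·8 = 44.
T has the best ratio (5/2) and is taken to its limit of 4; remaining capacity is filled optimally with the others.

44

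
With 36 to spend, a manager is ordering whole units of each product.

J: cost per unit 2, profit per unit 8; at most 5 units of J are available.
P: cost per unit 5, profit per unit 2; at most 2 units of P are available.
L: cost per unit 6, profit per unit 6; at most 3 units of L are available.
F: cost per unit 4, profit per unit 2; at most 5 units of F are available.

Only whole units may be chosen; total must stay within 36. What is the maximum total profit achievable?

Take 5×J, 3×L, and 2×F: cost 36 ≤ 36, profit 5·8 + 3·6 + 2·2 = 62.
J has the best ratio (8/2) and is taken to its limit of 5; remaining capacity is filled optimally with the others.

62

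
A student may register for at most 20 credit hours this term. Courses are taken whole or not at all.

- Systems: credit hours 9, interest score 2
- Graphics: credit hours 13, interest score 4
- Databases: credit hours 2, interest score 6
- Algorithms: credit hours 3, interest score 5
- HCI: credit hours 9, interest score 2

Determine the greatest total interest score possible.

15

Allowing fractional choices, the relaxed optimum would be about 15.4, but courses are indivisible.
Systems + Databases + Algorithms: credit hours 9 + 2 + 3 = 14 ≤ 20, interest score 2 + 6 + 5 = 13.
Databases + Algorithms + HCI: credit hours 2 + 3 + 9 = 14 ≤ 20, interest score 6 + 5 + 2 = 13.
Graphics + Databases + Algorithms: credit hours 13 + 2 + 3 = 18 ≤ 20, interest score 4 + 6 + 5 = 15.
Best is Graphics, Databases, and Algorithms with total interest score 15.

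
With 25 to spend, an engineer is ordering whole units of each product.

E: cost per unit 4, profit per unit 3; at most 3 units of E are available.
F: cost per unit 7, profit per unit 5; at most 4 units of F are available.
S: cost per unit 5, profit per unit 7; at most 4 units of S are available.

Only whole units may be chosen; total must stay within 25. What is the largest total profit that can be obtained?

This is a bounded integer knapsack.
1×E and 4×S: cost 24 ≤ 25, profit 1·3 + 4·7 = 31.
4×S: cost 20 ≤ 25, profit 4·7 = 28.
Best is 31.

31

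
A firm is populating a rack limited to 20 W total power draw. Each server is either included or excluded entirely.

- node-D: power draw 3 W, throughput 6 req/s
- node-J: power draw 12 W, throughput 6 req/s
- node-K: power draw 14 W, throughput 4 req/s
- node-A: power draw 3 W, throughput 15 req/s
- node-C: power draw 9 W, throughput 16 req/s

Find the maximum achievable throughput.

37

node-A + node-C: power draw 3 + 9 = 12 ≤ 20, throughput 15 + 16 = 31.
node-D + node-A + node-C: power draw 3 + 3 + 9 = 15 ≤ 20, throughput 6 + 15 + 16 = 37.
node-D + node-J + node-A: power draw 3 + 12 + 3 = 18 ≤ 20, throughput 6 + 6 + 15 = 27.
Best is node-D, node-A, and node-C with total throughput 37.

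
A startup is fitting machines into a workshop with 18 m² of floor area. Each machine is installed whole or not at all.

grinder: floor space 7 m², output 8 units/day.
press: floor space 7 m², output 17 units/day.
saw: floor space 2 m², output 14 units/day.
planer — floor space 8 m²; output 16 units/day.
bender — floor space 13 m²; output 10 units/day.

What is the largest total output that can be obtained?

Allowing fractional choices, the relaxed optimum would be about 48.1, but machines are indivisible.
grinder + press + saw: floor space 7 + 7 + 2 = 16 ≤ 18, output 8 + 17 + 14 = 39.
press + saw + planer: floor space 7 + 2 + 8 = 17 ≤ 18, output 17 + 14 + 16 = 47.
Best is press, saw, and planer with total output 47.

47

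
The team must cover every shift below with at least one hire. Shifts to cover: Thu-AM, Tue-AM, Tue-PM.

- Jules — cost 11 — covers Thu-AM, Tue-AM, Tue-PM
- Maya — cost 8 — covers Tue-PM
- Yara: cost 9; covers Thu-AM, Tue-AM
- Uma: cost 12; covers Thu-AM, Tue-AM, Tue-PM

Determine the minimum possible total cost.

Jules alone covers Thu-AM, Tue-AM, Tue-PM — every shift.
Total cost: 11.
No cover costs less than 11.

11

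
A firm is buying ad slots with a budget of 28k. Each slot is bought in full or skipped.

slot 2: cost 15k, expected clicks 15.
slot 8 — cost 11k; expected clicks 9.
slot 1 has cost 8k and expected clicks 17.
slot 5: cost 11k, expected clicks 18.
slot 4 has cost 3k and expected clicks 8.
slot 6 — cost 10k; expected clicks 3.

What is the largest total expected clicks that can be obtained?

43

Allowing fractional choices, the relaxed optimum would be about 49.0, but ad slots are indivisible.
slot 1 + slot 5 + slot 4: cost 8 + 11 + 3 = 22 ≤ 28, expected clicks 17 + 18 + 8 = 43.
slot 2 + slot 1 + slot 4: cost 15 + 8 + 3 = 26 ≤ 28, expected clicks 15 + 17 + 8 = 40.
slot 1 + slot 5: cost 8 + 11 = 19 ≤ 28, expected clicks 17 + 18 = 35.
Best is slot 1, slot 5, and slot 4 with total expected clicks 43.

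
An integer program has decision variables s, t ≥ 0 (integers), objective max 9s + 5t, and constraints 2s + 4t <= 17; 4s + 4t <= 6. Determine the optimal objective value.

9

The continuous relaxation peaks at (1.5, 0) with value 13.50; rounding to a feasible lattice point costs some objective.
(s,t)=(1,0): 2·1+4·0=2≤17, 4·1+4·0=4≤6, objective 9.
(s,t)=(0,1): 2·0+4·1=4≤17, 4·0+4·1=4≤6, objective 5.
(s,t)=(0,0): 2·0+4·0=0≤17, 4·0+4·0=0≤6, objective 0.
Maximum is 9 at (s,t)=(1,0).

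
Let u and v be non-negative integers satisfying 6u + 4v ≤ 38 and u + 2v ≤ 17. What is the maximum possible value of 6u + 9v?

(u,v)=(1,8): 6·1+4·8=38≤38, 1·1+2·8=17≤17, objective 78.
(u,v)=(0,8): 6·0+4·8=32≤38, 1·0+2·8=16≤17, objective 72.
(u,v)=(1,7): 6·1+4·7=34≤38, 1·1+2·7=15≤17, objective 69.
The best lattice point is (1,8), giving 78.

78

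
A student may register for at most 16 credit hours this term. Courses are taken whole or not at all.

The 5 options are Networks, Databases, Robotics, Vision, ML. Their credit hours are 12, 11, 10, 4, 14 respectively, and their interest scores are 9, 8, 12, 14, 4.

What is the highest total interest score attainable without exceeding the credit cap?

Treat it as a binary knapsack problem.
Networks + Vision: credit hours 12 + 4 = 16 ≤ 16, interest score 9 + 14 = 23.
Robotics + Vision: credit hours 10 + 4 = 14 ≤ 16, interest score 12 + 14 = 26.
Best is Robotics and Vision with total interest score 26.

26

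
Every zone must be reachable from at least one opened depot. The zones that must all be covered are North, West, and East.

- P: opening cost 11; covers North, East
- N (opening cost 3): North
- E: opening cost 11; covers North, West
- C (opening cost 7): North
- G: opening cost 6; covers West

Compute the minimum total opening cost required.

This is an integer covering problem.
The greedy cost-per-new-zone heuristic would pick N, G, and P for 20, but a cheaper cover exists.
Choose P and G: together they cover North, West, East — every zone.
Total opening cost: 11 + 6 = 17.
No cover costs less than 17.

17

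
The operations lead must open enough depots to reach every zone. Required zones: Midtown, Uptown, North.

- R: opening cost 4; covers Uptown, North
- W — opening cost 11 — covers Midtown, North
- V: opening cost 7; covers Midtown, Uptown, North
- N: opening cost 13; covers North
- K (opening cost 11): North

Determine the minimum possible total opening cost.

V alone covers Midtown, Uptown, North — every zone.
Total opening cost: 7.

7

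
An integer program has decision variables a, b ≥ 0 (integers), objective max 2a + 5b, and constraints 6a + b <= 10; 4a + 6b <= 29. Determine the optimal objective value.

(a,b)=(1,4) is feasible, giving 22.
(a,b)=(0,4) is feasible, giving 20.
(a,b)=(1,3) is feasible, giving 17.
(a,b)=(0,3) is feasible, giving 15.
The best lattice point is (1,4), giving 22.

22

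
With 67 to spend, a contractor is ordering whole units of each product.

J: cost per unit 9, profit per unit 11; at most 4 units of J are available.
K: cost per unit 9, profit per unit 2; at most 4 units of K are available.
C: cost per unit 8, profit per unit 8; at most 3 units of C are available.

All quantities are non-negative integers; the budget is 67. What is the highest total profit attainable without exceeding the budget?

68

Take 4×J and 3×C: cost 60 ≤ 67, profit 4·11 + 3·8 = 68.
J has the best ratio (11/9) and is taken to its limit of 4; remaining capacity is filled optimally with the others.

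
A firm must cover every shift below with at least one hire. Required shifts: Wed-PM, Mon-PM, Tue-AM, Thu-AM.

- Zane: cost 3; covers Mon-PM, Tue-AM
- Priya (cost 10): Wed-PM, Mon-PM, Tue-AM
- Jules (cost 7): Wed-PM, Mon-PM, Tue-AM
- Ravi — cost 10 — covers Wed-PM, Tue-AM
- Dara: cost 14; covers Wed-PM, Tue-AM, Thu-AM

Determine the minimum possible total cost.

17

This is an integer covering problem.
The greedy cost-per-new-shift heuristic would pick Zane, Jules, and Dara for 24, but a cheaper cover exists.
Choose Zane and Dara: together they cover Wed-PM, Mon-PM, Tue-AM, Thu-AM — every shift.
Total cost: 3 + 14 = 17.
No cover costs less than 17.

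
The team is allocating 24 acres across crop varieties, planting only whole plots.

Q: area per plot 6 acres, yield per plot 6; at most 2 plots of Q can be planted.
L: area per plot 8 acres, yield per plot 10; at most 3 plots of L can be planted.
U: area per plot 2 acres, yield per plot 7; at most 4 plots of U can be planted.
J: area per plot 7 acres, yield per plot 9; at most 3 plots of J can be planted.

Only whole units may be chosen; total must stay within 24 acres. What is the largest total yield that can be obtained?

2×L and 4×U: area 24 ≤ 24, yield 2·10 + 4·7 = 48.
1×L, 4×U, and 1×J: area 23 ≤ 24, yield 1·10 + 4·7 + 1·9 = 47.
Best is 48.

48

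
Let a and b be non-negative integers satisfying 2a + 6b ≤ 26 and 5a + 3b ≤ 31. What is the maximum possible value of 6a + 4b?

(a,b)=(5,2) is feasible, giving 38.
(a,b)=(4,3) is feasible, giving 36.
(a,b)=(5,1) is feasible, giving 34.
No feasible integer point exceeds 38.

38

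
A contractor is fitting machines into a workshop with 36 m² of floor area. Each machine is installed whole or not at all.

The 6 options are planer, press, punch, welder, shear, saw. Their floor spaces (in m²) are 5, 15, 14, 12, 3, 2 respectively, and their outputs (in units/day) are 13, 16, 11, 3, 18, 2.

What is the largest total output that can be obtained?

This is a 0-1 knapsack instance.
Allowing fractional choices, the relaxed optimum would be about 57.6, but machines are indivisible.
planer + press + welder + shear: floor space 5 + 15 + 12 + 3 = 35 ≤ 36, output 13 + 16 + 3 + 18 = 50.
planer + press + shear + saw: floor space 5 + 15 + 3 + 2 = 25 ≤ 36, output 13 + 16 + 18 + 2 = 49.
Best is planer, press, welder, and shear with total output 50.

50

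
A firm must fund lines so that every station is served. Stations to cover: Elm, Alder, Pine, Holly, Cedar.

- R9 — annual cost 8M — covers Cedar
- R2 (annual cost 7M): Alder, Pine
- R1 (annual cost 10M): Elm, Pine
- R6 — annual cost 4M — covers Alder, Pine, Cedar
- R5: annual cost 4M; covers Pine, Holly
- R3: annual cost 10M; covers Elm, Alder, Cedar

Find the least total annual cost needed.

The greedy cost-per-new-station heuristic would pick R6, R5, and R1 for 18, but a cheaper cover exists.
Choose R5 and R3: together they cover Elm, Alder, Pine, Holly, Cedar — every station.
Total annual cost: 4 + 10 = 14.
No cover costs less than 14.

14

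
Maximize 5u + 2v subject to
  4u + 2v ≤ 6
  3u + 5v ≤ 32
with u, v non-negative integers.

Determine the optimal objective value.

7

(u,v)=(1,1) is feasible, giving 7.
(u,v)=(1,0) is feasible, giving 5.
The best lattice point is (1,1), giving 7.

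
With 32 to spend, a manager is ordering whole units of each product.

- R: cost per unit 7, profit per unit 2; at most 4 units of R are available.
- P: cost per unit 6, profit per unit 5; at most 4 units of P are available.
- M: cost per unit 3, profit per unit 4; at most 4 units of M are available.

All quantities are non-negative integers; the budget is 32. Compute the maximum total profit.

Take 3×P and 4×M: cost 30 ≤ 32, profit 3·5 + 4·4 = 31.
M has the best ratio (4/3) and is taken to its limit of 4; remaining capacity is filled optimally with the others.

31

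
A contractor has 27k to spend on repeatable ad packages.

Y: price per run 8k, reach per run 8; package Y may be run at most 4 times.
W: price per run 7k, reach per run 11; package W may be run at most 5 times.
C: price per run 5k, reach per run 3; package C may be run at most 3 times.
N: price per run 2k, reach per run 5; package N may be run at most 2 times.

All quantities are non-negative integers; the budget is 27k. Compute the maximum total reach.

3×W and 2×N: price 25 ≤ 27, reach 3·11 + 2·5 = 43.
1×Y, 2×W, and 2×N: price 26 ≤ 27, reach 1·8 + 2·11 + 2·5 = 40.
Best is 43.

43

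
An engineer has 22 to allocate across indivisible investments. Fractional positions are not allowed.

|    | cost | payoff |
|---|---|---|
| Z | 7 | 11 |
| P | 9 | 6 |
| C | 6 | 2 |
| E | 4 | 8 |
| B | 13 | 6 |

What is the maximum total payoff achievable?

25

Treat it as a binary knapsack problem.
Z + E: cost 7 + 4 = 11 ≤ 22, payoff 11 + 8 = 19.
Z + C + E: cost 7 + 6 + 4 = 17 ≤ 22, payoff 11 + 2 + 8 = 21.
Z + P + E: cost 7 + 9 + 4 = 20 ≤ 22, payoff 11 + 6 + 8 = 25.
Best is Z, P, and E with total payoff 25.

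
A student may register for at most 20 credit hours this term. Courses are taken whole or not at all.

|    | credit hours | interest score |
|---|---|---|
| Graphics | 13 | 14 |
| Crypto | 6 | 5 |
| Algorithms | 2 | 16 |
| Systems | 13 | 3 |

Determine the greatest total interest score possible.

Graphics + Algorithms: credit hours 13 + 2 = 15 ≤ 20, interest score 14 + 16 = 30.
Algorithms + Systems: credit hours 2 + 13 = 15 ≤ 20, interest score 16 + 3 = 19.
Crypto + Algorithms: credit hours 6 + 2 = 8 ≤ 20, interest score 5 + 16 = 21.
Best is Graphics and Algorithms with total interest score 30.

30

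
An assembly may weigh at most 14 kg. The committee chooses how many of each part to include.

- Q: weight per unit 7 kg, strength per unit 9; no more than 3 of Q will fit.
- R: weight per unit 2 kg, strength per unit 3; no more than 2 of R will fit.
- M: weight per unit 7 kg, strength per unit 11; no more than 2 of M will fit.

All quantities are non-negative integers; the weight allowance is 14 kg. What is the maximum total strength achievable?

22

This is a bounded integer knapsack.
2×M: weight 14 ≤ 14, strength 2·11 = 22.
1×Q and 1×M: weight 14 ≤ 14, strength 1·9 + 1·11 = 20.
Best is 22.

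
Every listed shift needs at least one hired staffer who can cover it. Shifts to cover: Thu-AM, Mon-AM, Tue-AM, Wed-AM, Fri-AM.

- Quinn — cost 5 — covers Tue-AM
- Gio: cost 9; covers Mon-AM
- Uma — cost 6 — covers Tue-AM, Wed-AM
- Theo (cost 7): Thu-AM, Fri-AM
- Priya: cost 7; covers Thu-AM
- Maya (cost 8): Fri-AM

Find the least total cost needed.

22

Choose Gio, Uma, and Theo: together they cover Thu-AM, Mon-AM, Tue-AM, Wed-AM, Fri-AM — every shift.
Total cost: 9 + 6 + 7 = 22.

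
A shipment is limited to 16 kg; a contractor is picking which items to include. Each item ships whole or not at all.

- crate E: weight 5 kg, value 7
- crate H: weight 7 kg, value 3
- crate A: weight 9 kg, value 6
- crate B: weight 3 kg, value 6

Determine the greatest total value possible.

16

Take crate E, crate H, and crate B: weight 5 + 7 + 3 = 15 ≤ 16, value 7 + 3 + 6 = 16.
No other feasible combination does better.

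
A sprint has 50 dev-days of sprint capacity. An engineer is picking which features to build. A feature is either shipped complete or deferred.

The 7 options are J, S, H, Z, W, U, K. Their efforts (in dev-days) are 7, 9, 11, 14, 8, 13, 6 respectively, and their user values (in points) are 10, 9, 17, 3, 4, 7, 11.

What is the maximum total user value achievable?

54

Take J, S, H, U, and K: effort 7 + 9 + 11 + 13 + 6 = 46 ≤ 50, user value 10 + 9 + 17 + 7 + 11 = 54.
No other feasible combination does better.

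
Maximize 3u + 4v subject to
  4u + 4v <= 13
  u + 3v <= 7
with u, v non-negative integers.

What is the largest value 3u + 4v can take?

(u,v)=(1,2): 4·1+4·2=12≤13, 1·1+3·2=7≤7, objective 11.
(u,v)=(2,1): 4·2+4·1=12≤13, 1·2+3·1=5≤7, objective 10.
(u,v)=(0,2): 4·0+4·2=8≤13, 1·0+3·2=6≤7, objective 8.
(u,v)=(1,1): 4·1+4·1=8≤13, 1·1+3·1=4≤7, objective 7.
The best lattice point is (1,2), giving 11.

11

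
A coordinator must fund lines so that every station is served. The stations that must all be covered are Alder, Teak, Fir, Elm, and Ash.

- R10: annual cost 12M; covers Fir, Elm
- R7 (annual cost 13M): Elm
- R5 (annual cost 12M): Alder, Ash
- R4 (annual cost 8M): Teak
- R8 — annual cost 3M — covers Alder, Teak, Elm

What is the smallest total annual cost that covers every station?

27

Choose R10, R5, and R8: together they cover Alder, Teak, Fir, Elm, Ash — every station.
Total annual cost: 12 + 12 + 3 = 27.
No cover costs less than 27.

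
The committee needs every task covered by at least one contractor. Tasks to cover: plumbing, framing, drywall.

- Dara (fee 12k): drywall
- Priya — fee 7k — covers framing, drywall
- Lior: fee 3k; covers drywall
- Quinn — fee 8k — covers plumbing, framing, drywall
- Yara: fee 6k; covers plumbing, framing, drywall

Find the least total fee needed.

Yara alone covers plumbing, framing, drywall — every task.
Total fee: 6.
No cover costs less than 6.

6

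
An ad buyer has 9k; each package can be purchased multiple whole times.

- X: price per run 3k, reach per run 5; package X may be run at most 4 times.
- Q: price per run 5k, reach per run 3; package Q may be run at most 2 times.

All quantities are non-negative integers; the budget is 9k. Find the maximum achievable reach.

X has the best ratio (5/3); taking only X gives at most 3×5 = 15 (stopped by the price limit).
Optimal: 3×X: price 9 ≤ 9, reach 3·5 = 15.

15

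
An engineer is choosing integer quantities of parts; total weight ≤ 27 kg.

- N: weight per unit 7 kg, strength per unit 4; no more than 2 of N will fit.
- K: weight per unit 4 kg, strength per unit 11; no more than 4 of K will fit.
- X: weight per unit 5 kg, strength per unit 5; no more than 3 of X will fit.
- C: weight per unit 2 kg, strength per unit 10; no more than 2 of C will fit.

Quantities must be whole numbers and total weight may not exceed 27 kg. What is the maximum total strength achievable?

C has the best ratio (10/2); taking only C gives at most 2×10 = 20 (stopped by the supply cap of 2).
Mixing does better — 4×K, 1×X, and 2×C: weight 25 ≤ 27, strength 4·11 + 1·5 + 2·10 = 69.

69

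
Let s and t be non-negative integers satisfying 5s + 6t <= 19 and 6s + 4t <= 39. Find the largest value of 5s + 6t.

The continuous relaxation peaks at (3.8, 0) with value 19.00; rounding to a feasible lattice point costs some objective.
(s,t)=(0,3) is feasible, giving 18.
(s,t)=(1,2) is feasible, giving 17.
(s,t)=(2,1) is feasible, giving 16.
The best lattice point is (0,3), giving 18.

18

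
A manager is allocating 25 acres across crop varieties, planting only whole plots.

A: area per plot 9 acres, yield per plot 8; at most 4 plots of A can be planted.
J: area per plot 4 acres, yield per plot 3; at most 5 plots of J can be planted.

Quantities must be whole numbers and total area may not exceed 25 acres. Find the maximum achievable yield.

1×A and 4×J: area 25 ≤ 25, yield 1·8 + 4·3 = 20.
2×A and 1×J: area 22 ≤ 25, yield 2·8 + 1·3 = 19.
Best is 20.

20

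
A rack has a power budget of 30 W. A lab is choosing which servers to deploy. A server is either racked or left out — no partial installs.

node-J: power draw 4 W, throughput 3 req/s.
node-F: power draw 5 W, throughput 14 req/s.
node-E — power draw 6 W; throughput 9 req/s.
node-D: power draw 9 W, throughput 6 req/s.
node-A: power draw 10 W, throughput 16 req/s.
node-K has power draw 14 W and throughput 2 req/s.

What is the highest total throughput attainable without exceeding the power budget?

This is an integer program with binary decision variables.
Allowing fractional choices, the relaxed optimum would be about 45.3, but servers are indivisible.
node-F + node-E + node-A: power draw 5 + 6 + 10 = 21 ≤ 30, throughput 14 + 9 + 16 = 39.
node-F + node-E + node-D + node-A: power draw 5 + 6 + 9 + 10 = 30 ≤ 30, throughput 14 + 9 + 6 + 16 = 45.
node-J + node-F + node-E + node-A: power draw 4 + 5 + 6 + 10 = 25 ≤ 30, throughput 3 + 14 + 9 + 16 = 42.
Best is node-F, node-E, node-D, and node-A with total throughput 45.

45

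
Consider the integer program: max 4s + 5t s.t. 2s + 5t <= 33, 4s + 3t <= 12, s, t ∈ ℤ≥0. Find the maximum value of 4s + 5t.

20

(s,t)=(0,4) is feasible, giving 20.
(s,t)=(0,3) is feasible, giving 15.
No feasible integer point exceeds 20.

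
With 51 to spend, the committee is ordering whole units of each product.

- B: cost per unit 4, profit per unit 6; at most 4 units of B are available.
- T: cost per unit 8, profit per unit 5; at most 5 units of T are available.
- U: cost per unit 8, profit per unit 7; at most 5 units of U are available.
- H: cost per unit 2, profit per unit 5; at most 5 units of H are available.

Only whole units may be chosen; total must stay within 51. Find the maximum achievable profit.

This is a bounded integer knapsack.
4×B, 1×T, 2×U, and 5×H: cost 50 ≤ 51, profit 4·6 + 1·5 + 2·7 + 5·5 = 68.
4×B, 3×U, and 5×H: cost 50 ≤ 51, profit 4·6 + 3·7 + 5·5 = 70.
Best is 70.

70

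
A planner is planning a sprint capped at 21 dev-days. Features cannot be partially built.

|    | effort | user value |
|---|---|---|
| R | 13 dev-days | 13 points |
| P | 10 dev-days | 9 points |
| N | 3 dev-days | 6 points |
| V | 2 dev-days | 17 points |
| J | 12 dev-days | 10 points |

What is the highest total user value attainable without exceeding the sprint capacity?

36

Take R, N, and V: effort 13 + 3 + 2 = 18 ≤ 21, user value 13 + 6 + 17 = 36.
No other feasible combination does better.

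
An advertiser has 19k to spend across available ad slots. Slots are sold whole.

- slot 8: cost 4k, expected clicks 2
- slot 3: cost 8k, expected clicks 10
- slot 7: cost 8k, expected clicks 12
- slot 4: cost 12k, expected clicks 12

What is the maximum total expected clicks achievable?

22

Take slot 3 and slot 7: cost 8 + 8 = 16 ≤ 19, expected clicks 10 + 12 = 22.
No other feasible combination does better.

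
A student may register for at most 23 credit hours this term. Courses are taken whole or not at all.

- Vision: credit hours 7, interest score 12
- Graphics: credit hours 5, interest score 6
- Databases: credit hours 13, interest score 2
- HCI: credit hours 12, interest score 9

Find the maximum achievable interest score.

Take Vision and HCI: credit hours 7 + 12 = 19 ≤ 23, interest score 12 + 9 = 21.
No other feasible combination does better.

21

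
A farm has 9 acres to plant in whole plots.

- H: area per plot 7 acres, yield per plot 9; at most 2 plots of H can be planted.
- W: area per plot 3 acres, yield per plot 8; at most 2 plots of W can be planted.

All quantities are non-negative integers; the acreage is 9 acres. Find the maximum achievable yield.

2×W: area 6 ≤ 9, yield 2·8 = 16.
1×H: area 7 ≤ 9, yield 1·9 = 9.
Best is 16.

16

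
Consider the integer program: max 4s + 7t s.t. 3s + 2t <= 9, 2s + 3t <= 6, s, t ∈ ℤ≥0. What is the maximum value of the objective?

14

(s,t)=(0,2): 3·0+2·2=4≤9, 2·0+3·2=6≤6, objective 14.
(s,t)=(1,1): 3·1+2·1=5≤9, 2·1+3·1=5≤6, objective 11.
(s,t)=(0,1): 3·0+2·1=2≤9, 2·0+3·1=3≤6, objective 7.
No feasible integer point exceeds 14.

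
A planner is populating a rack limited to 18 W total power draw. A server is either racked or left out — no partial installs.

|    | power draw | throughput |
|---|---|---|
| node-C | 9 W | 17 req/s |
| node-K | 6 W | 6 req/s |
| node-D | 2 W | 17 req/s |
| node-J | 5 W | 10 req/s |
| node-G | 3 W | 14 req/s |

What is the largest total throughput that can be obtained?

Allowing fractional choices, the relaxed optimum would be about 56.1, but servers are indivisible.
node-K + node-D + node-J + node-G: power draw 6 + 2 + 5 + 3 = 16 ≤ 18, throughput 6 + 17 + 10 + 14 = 47.
node-C + node-D + node-G: power draw 9 + 2 + 3 = 14 ≤ 18, throughput 17 + 17 + 14 = 48.
node-C + node-D + node-J: power draw 9 + 2 + 5 = 16 ≤ 18, throughput 17 + 17 + 10 = 44.
Best is node-C, node-D, and node-G with total throughput 48.

48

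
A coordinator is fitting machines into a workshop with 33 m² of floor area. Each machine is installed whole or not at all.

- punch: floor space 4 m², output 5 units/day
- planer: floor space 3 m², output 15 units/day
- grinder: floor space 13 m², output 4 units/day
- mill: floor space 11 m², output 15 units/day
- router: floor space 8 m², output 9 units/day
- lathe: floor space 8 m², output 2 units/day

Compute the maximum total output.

44

Allowing fractional choices, the relaxed optimum would be about 46.2, but machines are indivisible.
planer + mill + router: floor space 3 + 11 + 8 = 22 ≤ 33, output 15 + 15 + 9 = 39.
planer + mill + router + lathe: floor space 3 + 11 + 8 + 8 = 30 ≤ 33, output 15 + 15 + 9 + 2 = 41.
punch + planer + mill + router: floor space 4 + 3 + 11 + 8 = 26 ≤ 33, output 5 + 15 + 15 + 9 = 44.
Best is punch, planer, mill, and router with total output 44.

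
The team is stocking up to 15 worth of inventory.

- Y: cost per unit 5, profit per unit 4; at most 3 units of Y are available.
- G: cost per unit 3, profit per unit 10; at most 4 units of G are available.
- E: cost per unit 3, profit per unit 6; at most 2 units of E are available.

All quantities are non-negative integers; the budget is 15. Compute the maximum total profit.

46

4×G and 1×E: cost 15 ≤ 15, profit 4·10 + 1·6 = 46.
3×G and 2×E: cost 15 ≤ 15, profit 3·10 + 2·6 = 42.
Best is 46.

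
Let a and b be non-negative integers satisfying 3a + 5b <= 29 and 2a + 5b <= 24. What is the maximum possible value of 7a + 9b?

(a,b)=(8,1) is feasible, giving 65.
(a,b)=(9,0) is feasible, giving 63.
(a,b)=(7,1) is feasible, giving 58.
(a,b)=(8,0) is feasible, giving 56.
The best lattice point is (8,1), giving 65.

65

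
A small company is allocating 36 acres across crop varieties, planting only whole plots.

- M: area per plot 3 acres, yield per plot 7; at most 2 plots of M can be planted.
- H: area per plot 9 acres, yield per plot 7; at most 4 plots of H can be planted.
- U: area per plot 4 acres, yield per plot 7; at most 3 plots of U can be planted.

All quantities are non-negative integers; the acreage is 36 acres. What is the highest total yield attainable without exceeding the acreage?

49

This is a bounded integer knapsack.
2×M, 2×H, and 3×U: area 36 ≤ 36, yield 2·7 + 2·7 + 3·7 = 49.
1×M, 2×H, and 3×U: area 33 ≤ 36, yield 1·7 + 2·7 + 3·7 = 42.
Best is 49.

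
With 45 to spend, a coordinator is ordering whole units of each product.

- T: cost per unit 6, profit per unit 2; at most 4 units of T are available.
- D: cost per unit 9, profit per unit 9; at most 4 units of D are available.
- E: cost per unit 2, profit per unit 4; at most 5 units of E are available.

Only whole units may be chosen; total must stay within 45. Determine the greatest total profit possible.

52

1×T, 3×D, and 5×E: cost 43 ≤ 45, profit 1·2 + 3·9 + 5·4 = 49.
4×D and 4×E: cost 44 ≤ 45, profit 4·9 + 4·4 = 52.
Best is 52.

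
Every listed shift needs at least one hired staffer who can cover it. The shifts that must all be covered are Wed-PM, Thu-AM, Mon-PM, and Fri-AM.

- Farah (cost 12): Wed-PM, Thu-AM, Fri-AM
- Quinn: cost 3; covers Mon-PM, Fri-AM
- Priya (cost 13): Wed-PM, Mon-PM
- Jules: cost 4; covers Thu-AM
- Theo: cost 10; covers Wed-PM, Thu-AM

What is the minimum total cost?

The greedy cost-per-new-shift heuristic would pick Quinn, Jules, and Theo for 17, but a cheaper cover exists.
Choose Quinn and Theo: together they cover Wed-PM, Thu-AM, Mon-PM, Fri-AM — every shift.
Total cost: 3 + 10 = 13.
No cover costs less than 13.

13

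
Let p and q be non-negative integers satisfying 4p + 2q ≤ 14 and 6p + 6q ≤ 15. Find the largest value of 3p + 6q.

12

(p,q)=(0,2) is feasible, giving 12.
(p,q)=(1,1) is feasible, giving 9.
The best lattice point is (0,2), giving 12.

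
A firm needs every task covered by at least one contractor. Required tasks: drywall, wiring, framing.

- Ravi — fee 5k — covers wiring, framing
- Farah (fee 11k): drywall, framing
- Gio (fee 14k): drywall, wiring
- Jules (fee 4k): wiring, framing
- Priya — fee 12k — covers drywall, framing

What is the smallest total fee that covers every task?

Choose Farah and Jules: together they cover drywall, wiring, framing — every task.
Total fee: 11 + 4 = 15.
No cover costs less than 15.

15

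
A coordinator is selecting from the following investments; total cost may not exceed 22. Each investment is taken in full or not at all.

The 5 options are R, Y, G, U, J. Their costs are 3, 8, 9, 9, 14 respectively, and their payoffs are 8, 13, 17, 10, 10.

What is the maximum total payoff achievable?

38

Take R, Y, and G: cost 3 + 8 + 9 = 20 ≤ 22, payoff 8 + 13 + 17 = 38.
No other feasible combination does better.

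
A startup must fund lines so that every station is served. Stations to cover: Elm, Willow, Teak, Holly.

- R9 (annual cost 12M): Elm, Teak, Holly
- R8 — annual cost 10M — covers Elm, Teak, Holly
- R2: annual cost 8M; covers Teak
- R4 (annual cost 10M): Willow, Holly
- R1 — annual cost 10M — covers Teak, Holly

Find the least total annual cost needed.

Choose R8 and R4: together they cover Elm, Willow, Teak, Holly — every station.
Total annual cost: 10 + 10 = 20.
No cover costs less than 20.

20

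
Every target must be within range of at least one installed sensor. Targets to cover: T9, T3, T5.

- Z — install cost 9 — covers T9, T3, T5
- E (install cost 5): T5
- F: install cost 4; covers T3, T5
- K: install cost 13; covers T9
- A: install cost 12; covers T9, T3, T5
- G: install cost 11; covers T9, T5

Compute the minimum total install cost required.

The greedy cost-per-new-target heuristic would pick F and Z for 13, but a cheaper cover exists.
Z alone covers T9, T3, T5 — every target.
Total install cost: 9.
No cover costs less than 9.

9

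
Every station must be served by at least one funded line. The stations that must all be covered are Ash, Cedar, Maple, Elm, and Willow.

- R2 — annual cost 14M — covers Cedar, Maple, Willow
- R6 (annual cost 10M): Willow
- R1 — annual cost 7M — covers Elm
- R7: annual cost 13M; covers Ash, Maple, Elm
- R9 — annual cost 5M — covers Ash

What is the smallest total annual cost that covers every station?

The greedy cost-per-new-station heuristic would pick R7 and R2 for 27, but a cheaper cover exists.
Choose R2, R1, and R9: together they cover Ash, Cedar, Maple, Elm, Willow — every station.
Total annual cost: 14 + 7 + 5 = 26.
No cover costs less than 26.

26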